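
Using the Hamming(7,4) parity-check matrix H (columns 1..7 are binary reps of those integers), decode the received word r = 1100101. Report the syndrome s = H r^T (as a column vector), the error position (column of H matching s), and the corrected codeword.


s = (0, 0, 1)^T, error position = 1, corrected codeword c = 0100101

Compute s = H r^T mod 2 one row at a time:
  s_1 = 0 + 1 + 0 + 1 = 2 ≡ 0 (mod 2).
  s_2 = 1 + 0 + 0 + 1 = 2 ≡ 0 (mod 2).
  s_3 = 1 + 0 + 1 + 1 = 3 ≡ 1 (mod 2).
s = (0, 0, 1)^T — this equals column 1 of H (binary 001), so error is at position 1.
Correct: flip bit 1 of r = 1100101 to get c = 0100101.


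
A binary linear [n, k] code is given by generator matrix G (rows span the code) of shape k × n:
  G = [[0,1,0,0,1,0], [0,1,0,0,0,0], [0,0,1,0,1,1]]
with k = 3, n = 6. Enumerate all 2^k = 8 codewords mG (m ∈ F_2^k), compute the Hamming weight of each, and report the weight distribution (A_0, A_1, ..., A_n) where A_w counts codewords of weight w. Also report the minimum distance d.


Weight distribution: A_0 = 1, A_1 = 2, A_2 = 2, A_3 = 2, A_4 = 1. Minimum distance d = 1.

Enumerate all 2^3 = 8 messages m ∈ F_2^3.
For each, compute codeword c = mG in F_2^6, then tally its weight.
  m = 000 → c = 000000, weight = 0.
  m = 100 → c = 010010, weight = 2.
  m = 010 → c = 010000, weight = 1.
  m = 110 → c = 000010, weight = 1.
  m = 001 → c = 001011, weight = 3.
  m = 101 → c = 011001, weight = 3.
  m = 011 → c = 011011, weight = 4.
  m = 111 → c = 001001, weight = 2.
Tally weights:
  weight 0: 1 codewords.
  weight 1: 2 codewords.
  weight 2: 2 codewords.
  weight 3: 2 codewords.
  weight 4: 1 codewords.
Minimum distance d = smallest w > 0 with A_w > 0 = 1.
Sanity: Σ A_w = 8 = 2^3 = 8 ✓.


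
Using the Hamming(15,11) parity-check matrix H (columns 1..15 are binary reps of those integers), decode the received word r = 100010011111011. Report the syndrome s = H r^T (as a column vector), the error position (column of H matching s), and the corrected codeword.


s = (1, 0, 0, 1)^T, error position = 9, corrected codeword c = 100010010111011

Compute s = H r^T mod 2 one row at a time:
  s_1 = 1 + 1 + 1 + 1 + 1 + 0 + 1 + 1 = 7 ≡ 1 (mod 2).
  s_2 = 0 + 1 + 0 + 0 + 1 + 0 + 1 + 1 = 4 ≡ 0 (mod 2).
  s_3 = 0 + 0 + 0 + 0 + 1 + 1 + 1 + 1 = 4 ≡ 0 (mod 2).
  s_4 = 1 + 0 + 1 + 0 + 1 + 1 + 0 + 1 = 5 ≡ 1 (mod 2).
s = (1, 0, 0, 1)^T — this equals column 9 of H (binary 1001), so error is at position 9.
Correct: flip bit 9 of r = 100010011111011 to get c = 100010010111011.


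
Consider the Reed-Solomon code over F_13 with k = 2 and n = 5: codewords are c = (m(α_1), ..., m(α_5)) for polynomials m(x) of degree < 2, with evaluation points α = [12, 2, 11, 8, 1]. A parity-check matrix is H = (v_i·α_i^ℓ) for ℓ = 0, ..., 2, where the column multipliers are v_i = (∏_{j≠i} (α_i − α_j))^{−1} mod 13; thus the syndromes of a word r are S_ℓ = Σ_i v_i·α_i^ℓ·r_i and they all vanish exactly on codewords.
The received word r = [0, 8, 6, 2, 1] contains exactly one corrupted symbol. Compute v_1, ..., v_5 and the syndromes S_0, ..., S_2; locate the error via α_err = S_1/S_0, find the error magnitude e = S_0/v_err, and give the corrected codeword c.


S = (3, 11, 10), error at position 4, error magnitude e = 4, c = [0, 8, 6, 11, 1].

Step 1: column multipliers v_i = (∏_{j≠i}(α_i − α_j))^{−1} mod 13.
  i = 1 (α = 12): (12−2)(12−11)(12−8)(12−1) = 10·1·4·11 = 440 ≡ 11, so v_1 = 11^{−1} = 6 (mod 13).
  i = 2 (α = 2): (2−12)(2−11)(2−8)(2−1) = (−10)·(−9)·(−6)·1 = −540 ≡ 6, so v_2 = 6^{−1} = 11 (mod 13).
  i = 3 (α = 11): (11−12)(11−2)(11−8)(11−1) = (−1)·9·3·10 = −270 ≡ 3, so v_3 = 3^{−1} = 9 (mod 13).
  i = 4 (α = 8): (8−12)(8−2)(8−11)(8−1) = (−4)·6·(−3)·7 = 504 ≡ 10, so v_4 = 10^{−1} = 4 (mod 13).
  i = 5 (α = 1): (1−12)(1−2)(1−11)(1−8) = (−11)·(−1)·(−10)·(−7) = 770 ≡ 3, so v_5 = 3^{−1} = 9 (mod 13).
  v = [6, 11, 9, 4, 9].
Step 2: syndromes of r = [0, 8, 6, 2, 1] (all sums mod 13).
  S_0 = Σ v_i r_i = 6·0 + 11·8 + 9·6 + 4·2 + 9·1 = 159 ≡ 3.
  S_1 = Σ v_i α_i r_i = 6·12·0 + 11·2·8 + 9·11·6 + 4·8·2 + 9·1·1 = 843 ≡ 11.
  α_i^2 mod 13 = [1, 4, 4, 12, 1].
  S_2 = Σ v_i α_i^2 r_i = 6·1·0 + 11·4·8 + 9·4·6 + 4·12·2 + 9·1·1 = 673 ≡ 10.
  S = (3, 11, 10) ≠ 0, so r is not a codeword (an error is present).
Step 3: locate the error. For a single error e at position i, S_ℓ = v_i·e·α_i^ℓ, so α_err = S_1/S_0.
  S_0^{−1} = 3^{−1} = 9 (mod 13), so α_err = 11·9 = 99 ≡ 8 = α_4. Error position i = 4.
  Consistency check: S_2/S_1 = 10·6 = 60 ≡ 8 = α_err ✓ (single-error assumption holds).
Step 4: error magnitude e = S_0/v_4 = S_0·∏_{j≠4}(α_4 − α_j) = 3·10 = 30 ≡ 4 (mod 13).
Step 5: correct position 4: c_4 = r_4 − e = 2 − 4 ≡ 11 (mod 13). Hence c = [0, 8, 6, 11, 1].
  Check: interpolating c through the α_i gives m(x) = 7 + 7·x (degree < 2) with m(α_i) = c_i for every i, so c is indeed a codeword.


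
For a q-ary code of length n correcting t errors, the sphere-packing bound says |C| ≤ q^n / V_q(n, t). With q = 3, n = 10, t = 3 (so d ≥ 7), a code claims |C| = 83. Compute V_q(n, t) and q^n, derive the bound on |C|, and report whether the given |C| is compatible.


V_q(n, t) = 1161, q^n = 59049, Hamming bound = 50, |C| = 83 > bound (violated).

Step 1: Compute V_q(n, t) = Σ_{j=0}^3 C(n, j) (q−1)^j.
  j = 0: C(10,0)·(2)^0 = 1·1 = 1.
  j = 1: C(10,1)·(2)^1 = 10·2 = 20.
  j = 2: C(10,2)·(2)^2 = 45·4 = 180.
  j = 3: C(10,3)·(2)^3 = 120·8 = 960.
  V_q(n, t) = 1 + 20 + 180 + 960 = 1161.
Step 2: q^n = 3^10 = 59049.
Step 3: Hamming bound ⌊q^n / V_q(n,t)⌋ = ⌊59049/1161⌋ = 50.
Step 4: Compare |C| = 83 to 50: violated.
The claimed |C| lies above the Hamming bound, so no 3-ary code of length 10 with d ≥ 7 can have 83 codewords.


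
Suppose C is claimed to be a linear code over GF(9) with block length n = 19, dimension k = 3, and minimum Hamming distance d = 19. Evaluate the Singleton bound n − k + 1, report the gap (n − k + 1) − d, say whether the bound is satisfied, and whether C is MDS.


Singleton RHS = n − k + 1 = 17, slack = -2, bound violated (no such code; not MDS).

Singleton bound: d ≤ n − k + 1.
Here n = 19, k = 3, so n − k + 1 = 17.
Given d = 19, check d ≤ 17: NO.
Slack = (n − k + 1) − d = -2.
The slack is negative: d = 19 exceeds n − k + 1 = 17 by 2, so the Singleton bound is violated and no linear [19, 3, 19]_9 code can exist. In particular it is not MDS (MDS requires d = n − k + 1 exactly).
Description: the claimed parameters are [19, 3, 19]_9; such a code would be impossible (violates the Singleton bound).


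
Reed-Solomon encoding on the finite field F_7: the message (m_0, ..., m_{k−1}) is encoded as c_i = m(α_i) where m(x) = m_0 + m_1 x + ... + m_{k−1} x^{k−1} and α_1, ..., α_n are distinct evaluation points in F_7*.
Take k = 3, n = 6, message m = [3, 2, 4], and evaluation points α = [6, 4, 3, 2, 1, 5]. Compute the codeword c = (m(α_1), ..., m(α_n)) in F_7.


c = [5, 5, 3, 2, 2, 1]

Message polynomial: m(x) = 3 + 2·x + 4·x^2 (mod 7).
For each evaluation point α_i, compute m(α_i) mod 7:
  α_1 = 6: Horner steps 4 → 5 → 5, so m(6) = 5.
  α_2 = 4: Horner steps 4 → 4 → 5, so m(4) = 5.
  α_3 = 3: Horner steps 4 → 0 → 3, so m(3) = 3.
  α_4 = 2: Horner steps 4 → 3 → 2, so m(2) = 2.
  α_5 = 1: Horner steps 4 → 6 → 2, so m(1) = 2.
  α_6 = 5: Horner steps 4 → 1 → 1, so m(5) = 1.
Codeword c = [5, 5, 3, 2, 2, 1] ∈ F_7^6.


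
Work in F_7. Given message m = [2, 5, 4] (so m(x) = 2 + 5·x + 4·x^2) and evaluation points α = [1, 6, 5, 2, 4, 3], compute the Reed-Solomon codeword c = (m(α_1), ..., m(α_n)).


c = [4, 1, 1, 0, 2, 4]

Message polynomial: m(x) = 2 + 5·x + 4·x^2 (mod 7).
For each evaluation point α_i, compute m(α_i) mod 7:
  α_1 = 1: Horner steps 4 → 2 → 4, so m(1) = 4.
  α_2 = 6: Horner steps 4 → 1 → 1, so m(6) = 1.
  α_3 = 5: Horner steps 4 → 4 → 1, so m(5) = 1.
  α_4 = 2: Horner steps 4 → 6 → 0, so m(2) = 0.
  α_5 = 4: Horner steps 4 → 0 → 2, so m(4) = 2.
  α_6 = 3: Horner steps 4 → 3 → 4, so m(3) = 4.
Codeword c = [4, 1, 1, 0, 2, 4] ∈ F_7^6.


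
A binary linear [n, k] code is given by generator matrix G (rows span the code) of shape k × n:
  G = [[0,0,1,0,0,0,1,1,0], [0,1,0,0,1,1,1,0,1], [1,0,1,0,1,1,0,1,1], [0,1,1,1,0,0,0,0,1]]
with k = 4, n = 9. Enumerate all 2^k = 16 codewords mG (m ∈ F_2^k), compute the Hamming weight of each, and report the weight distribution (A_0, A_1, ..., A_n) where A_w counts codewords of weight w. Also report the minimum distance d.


Weight distribution: A_0 = 1, A_2 = 1, A_3 = 1, A_4 = 3, A_5 = 6, A_6 = 3, A_7 = 1. Minimum distance d = 2.

Enumerate all 2^4 = 16 messages m ∈ F_2^4.
For each, compute codeword c = mG in F_2^9, then tally its weight.
  m = 0000 → c = 000000000, weight = 0.
  m = 1000 → c = 001000110, weight = 3.
  m = 0100 → c = 010011101, weight = 5.
  m = 1100 → c = 011011011, weight = 6.
  m = 0010 → c = 101011011, weight = 6.
  m = 1010 → c = 100011101, weight = 5.
  m = 0110 → c = 111000110, weight = 5.
  m = 1110 → c = 110000000, weight = 2.
  m = 0001 → c = 011100001, weight = 4.
  m = 1001 → c = 010100111, weight = 5.
  m = 0101 → c = 001111100, weight = 5.
  m = 1101 → c = 000111010, weight = 4.
  m = 0011 → c = 110111010, weight = 6.
  m = 1011 → c = 111111100, weight = 7.
  m = 0111 → c = 100100111, weight = 5.
  m = 1111 → c = 101100001, weight = 4.
Tally weights:
  weight 0: 1 codewords.
  weight 2: 1 codewords.
  weight 3: 1 codewords.
  weight 4: 3 codewords.
  weight 5: 6 codewords.
  weight 6: 3 codewords.
  weight 7: 1 codewords.
Minimum distance d = smallest w > 0 with A_w > 0 = 2.
Sanity: Σ A_w = 16 = 2^4 = 16 ✓.


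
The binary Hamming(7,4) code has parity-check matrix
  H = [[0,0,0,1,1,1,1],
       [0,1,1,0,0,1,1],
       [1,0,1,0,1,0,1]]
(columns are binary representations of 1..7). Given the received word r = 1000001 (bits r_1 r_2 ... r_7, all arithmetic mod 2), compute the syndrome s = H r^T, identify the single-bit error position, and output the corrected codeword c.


s = (1, 1, 0)^T, error position = 6, corrected codeword c = 1000011

Compute s = H r^T mod 2 one row at a time:
  s_1 = 0 + 0 + 0 + 1 = 1 ≡ 1 (mod 2).
  s_2 = 0 + 0 + 0 + 1 = 1 ≡ 1 (mod 2).
  s_3 = 1 + 0 + 0 + 1 = 2 ≡ 0 (mod 2).
s = (1, 1, 0)^T — this equals column 6 of H (binary 110), so error is at position 6.
Correct: flip bit 6 of r = 1000001 to get c = 1000011.


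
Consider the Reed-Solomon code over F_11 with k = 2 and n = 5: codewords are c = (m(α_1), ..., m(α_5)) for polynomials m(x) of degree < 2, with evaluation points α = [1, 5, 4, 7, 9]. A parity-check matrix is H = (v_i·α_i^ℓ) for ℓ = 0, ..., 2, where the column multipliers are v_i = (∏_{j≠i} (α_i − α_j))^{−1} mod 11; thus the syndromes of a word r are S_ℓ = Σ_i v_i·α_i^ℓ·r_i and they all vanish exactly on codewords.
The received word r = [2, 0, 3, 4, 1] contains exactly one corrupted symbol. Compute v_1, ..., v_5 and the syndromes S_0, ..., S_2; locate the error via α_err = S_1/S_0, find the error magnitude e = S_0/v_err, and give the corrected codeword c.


S = (7, 2, 10), error at position 2, error magnitude e = 4, c = [2, 7, 3, 4, 1].

Step 1: column multipliers v_i = (∏_{j≠i}(α_i − α_j))^{−1} mod 11.
  i = 1 (α = 1): (1−5)(1−4)(1−7)(1−9) = (−4)·(−3)·(−6)·(−8) = 576 ≡ 4, so v_1 = 4^{−1} = 3 (mod 11).
  i = 2 (α = 5): (5−1)(5−4)(5−7)(5−9) = 4·1·(−2)·(−4) = 32 ≡ 10, so v_2 = 10^{−1} = 10 (mod 11).
  i = 3 (α = 4): (4−1)(4−5)(4−7)(4−9) = 3·(−1)·(−3)·(−5) = −45 ≡ 10, so v_3 = 10^{−1} = 10 (mod 11).
  i = 4 (α = 7): (7−1)(7−5)(7−4)(7−9) = 6·2·3·(−2) = −72 ≡ 5, so v_4 = 5^{−1} = 9 (mod 11).
  i = 5 (α = 9): (9−1)(9−5)(9−4)(9−7) = 8·4·5·2 = 320 ≡ 1, so v_5 = 1^{−1} = 1 (mod 11).
  v = [3, 10, 10, 9, 1].
Step 2: syndromes of r = [2, 0, 3, 4, 1] (all sums mod 11).
  S_0 = Σ v_i r_i = 3·2 + 10·0 + 10·3 + 9·4 + 1·1 = 73 ≡ 7.
  S_1 = Σ v_i α_i r_i = 3·1·2 + 10·5·0 + 10·4·3 + 9·7·4 + 1·9·1 = 387 ≡ 2.
  α_i^2 mod 11 = [1, 3, 5, 5, 4].
  S_2 = Σ v_i α_i^2 r_i = 3·1·2 + 10·3·0 + 10·5·3 + 9·5·4 + 1·4·1 = 340 ≡ 10.
  S = (7, 2, 10) ≠ 0, so r is not a codeword (an error is present).
Step 3: locate the error. For a single error e at position i, S_ℓ = v_i·e·α_i^ℓ, so α_err = S_1/S_0.
  S_0^{−1} = 7^{−1} = 8 (mod 11), so α_err = 2·8 = 16 ≡ 5 = α_2. Error position i = 2.
  Consistency check: S_2/S_1 = 10·6 = 60 ≡ 5 = α_err ✓ (single-error assumption holds).
Step 4: error magnitude e = S_0/v_2 = S_0·∏_{j≠2}(α_2 − α_j) = 7·10 = 70 ≡ 4 (mod 11).
Step 5: correct position 2: c_2 = r_2 − e = 0 − 4 ≡ 7 (mod 11). Hence c = [2, 7, 3, 4, 1].
  Check: interpolating c through the α_i gives m(x) = 9 + 4·x (degree < 2) with m(α_i) = c_i for every i, so c is indeed a codeword.


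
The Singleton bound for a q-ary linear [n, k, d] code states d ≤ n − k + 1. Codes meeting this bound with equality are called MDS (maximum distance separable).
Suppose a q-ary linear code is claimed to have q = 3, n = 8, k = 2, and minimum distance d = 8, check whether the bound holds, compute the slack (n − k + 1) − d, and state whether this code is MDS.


Singleton RHS = n − k + 1 = 7, slack = -1, bound violated (no such code; not MDS).

Singleton bound: d ≤ n − k + 1.
Here n = 8, k = 2, so n − k + 1 = 7.
Given d = 8, check d ≤ 7: NO.
Slack = (n − k + 1) − d = -1.
The slack is negative: d = 8 exceeds n − k + 1 = 7 by 1, so the Singleton bound is violated and no linear [8, 2, 8]_3 code can exist. In particular it is not MDS (MDS requires d = n − k + 1 exactly).
Description: the claimed parameters are [8, 2, 8]_3; such a code would be impossible (violates the Singleton bound).


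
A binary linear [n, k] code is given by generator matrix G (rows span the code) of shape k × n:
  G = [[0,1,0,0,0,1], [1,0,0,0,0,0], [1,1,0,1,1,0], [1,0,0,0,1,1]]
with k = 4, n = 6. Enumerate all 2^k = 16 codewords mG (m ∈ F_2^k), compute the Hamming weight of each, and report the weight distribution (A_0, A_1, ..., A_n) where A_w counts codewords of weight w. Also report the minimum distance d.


Weight distribution: A_0 = 1, A_1 = 2, A_2 = 4, A_3 = 6, A_4 = 3. Minimum distance d = 1.

Enumerate all 2^4 = 16 messages m ∈ F_2^4.
For each, compute codeword c = mG in F_2^6, then tally its weight.
  m = 0000 → c = 000000, weight = 0.
  m = 1000 → c = 010001, weight = 2.
  m = 0100 → c = 100000, weight = 1.
  m = 1100 → c = 110001, weight = 3.
  m = 0010 → c = 110110, weight = 4.
  m = 1010 → c = 100111, weight = 4.
  m = 0110 → c = 010110, weight = 3.
  m = 1110 → c = 000111, weight = 3.
  m = 0001 → c = 100011, weight = 3.
  m = 1001 → c = 110010, weight = 3.
  m = 0101 → c = 000011, weight = 2.
  m = 1101 → c = 010010, weight = 2.
  m = 0011 → c = 010101, weight = 3.
  m = 1011 → c = 000100, weight = 1.
  m = 0111 → c = 110101, weight = 4.
  m = 1111 → c = 100100, weight = 2.
Tally weights:
  weight 0: 1 codewords.
  weight 1: 2 codewords.
  weight 2: 4 codewords.
  weight 3: 6 codewords.
  weight 4: 3 codewords.
Minimum distance d = smallest w > 0 with A_w > 0 = 1.
Sanity: Σ A_w = 16 = 2^4 = 16 ✓.


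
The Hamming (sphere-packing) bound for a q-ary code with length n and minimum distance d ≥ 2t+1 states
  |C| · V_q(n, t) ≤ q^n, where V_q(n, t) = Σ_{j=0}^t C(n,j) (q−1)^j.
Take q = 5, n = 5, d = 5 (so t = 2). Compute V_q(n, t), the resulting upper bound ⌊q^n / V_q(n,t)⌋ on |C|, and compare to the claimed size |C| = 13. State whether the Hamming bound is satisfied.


V_q(n, t) = 181, q^n = 3125, Hamming bound = 17, |C| = 13 ≤ bound (satisfied).

Step 1: Compute V_q(n, t) = Σ_{j=0}^2 C(n, j) (q−1)^j.
  j = 0: C(5,0)·(4)^0 = 1·1 = 1.
  j = 1: C(5,1)·(4)^1 = 5·4 = 20.
  j = 2: C(5,2)·(4)^2 = 10·16 = 160.
  V_q(n, t) = 1 + 20 + 160 = 181.
Step 2: q^n = 5^5 = 3125.
Step 3: Hamming bound ⌊q^n / V_q(n,t)⌋ = ⌊3125/181⌋ = 17.
Step 4: Compare |C| = 13 to 17: satisfied.
The claimed |C| lies below the Hamming bound.


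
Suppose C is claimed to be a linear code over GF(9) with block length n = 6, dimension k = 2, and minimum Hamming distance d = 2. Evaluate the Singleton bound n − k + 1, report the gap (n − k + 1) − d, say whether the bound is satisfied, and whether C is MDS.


Singleton RHS = n − k + 1 = 5, slack = 3, bound satisfied, not MDS.

Singleton bound: d ≤ n − k + 1.
Here n = 6, k = 2, so n − k + 1 = 5.
Given d = 2, check d ≤ 5: YES.
Slack = (n − k + 1) − d = 3.
The code is NOT MDS (slack = 3 > 0).
Description: the claimed parameters are [6, 2, 2]_9; such a code would be non-MDS.


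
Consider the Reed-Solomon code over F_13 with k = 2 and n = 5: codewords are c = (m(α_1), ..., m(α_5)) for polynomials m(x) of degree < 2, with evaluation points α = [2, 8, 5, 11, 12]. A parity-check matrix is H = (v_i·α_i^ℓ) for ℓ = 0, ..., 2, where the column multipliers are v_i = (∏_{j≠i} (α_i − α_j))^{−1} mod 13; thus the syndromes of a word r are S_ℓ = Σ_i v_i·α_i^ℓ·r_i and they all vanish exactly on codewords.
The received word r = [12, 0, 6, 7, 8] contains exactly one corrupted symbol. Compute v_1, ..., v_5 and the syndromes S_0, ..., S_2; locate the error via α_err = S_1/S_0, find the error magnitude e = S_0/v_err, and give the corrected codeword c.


S = (6, 7, 6), error at position 5, error magnitude e = 3, c = [12, 0, 6, 7, 5].

Step 1: column multipliers v_i = (∏_{j≠i}(α_i − α_j))^{−1} mod 13.
  i = 1 (α = 2): (2−8)(2−5)(2−11)(2−12) = (−6)·(−3)·(−9)·(−10) = 1620 ≡ 8, so v_1 = 8^{−1} = 5 (mod 13).
  i = 2 (α = 8): (8−2)(8−5)(8−11)(8−12) = 6·3·(−3)·(−4) = 216 ≡ 8, so v_2 = 8^{−1} = 5 (mod 13).
  i = 3 (α = 5): (5−2)(5−8)(5−11)(5−12) = 3·(−3)·(−6)·(−7) = −378 ≡ 12, so v_3 = 12^{−1} = 12 (mod 13).
  i = 4 (α = 11): (11−2)(11−8)(11−5)(11−12) = 9·3·6·(−1) = −162 ≡ 7, so v_4 = 7^{−1} = 2 (mod 13).
  i = 5 (α = 12): (12−2)(12−8)(12−5)(12−11) = 10·4·7·1 = 280 ≡ 7, so v_5 = 7^{−1} = 2 (mod 13).
  v = [5, 5, 12, 2, 2].
Step 2: syndromes of r = [12, 0, 6, 7, 8] (all sums mod 13).
  S_0 = Σ v_i r_i = 5·12 + 5·0 + 12·6 + 2·7 + 2·8 = 162 ≡ 6.
  S_1 = Σ v_i α_i r_i = 5·2·12 + 5·8·0 + 12·5·6 + 2·11·7 + 2·12·8 = 826 ≡ 7.
  α_i^2 mod 13 = [4, 12, 12, 4, 1].
  S_2 = Σ v_i α_i^2 r_i = 5·4·12 + 5·12·0 + 12·12·6 + 2·4·7 + 2·1·8 = 1176 ≡ 6.
  S = (6, 7, 6) ≠ 0, so r is not a codeword (an error is present).
Step 3: locate the error. For a single error e at position i, S_ℓ = v_i·e·α_i^ℓ, so α_err = S_1/S_0.
  S_0^{−1} = 6^{−1} = 11 (mod 13), so α_err = 7·11 = 77 ≡ 12 = α_5. Error position i = 5.
  Consistency check: S_2/S_1 = 6·2 = 12 ≡ 12 = α_err ✓ (single-error assumption holds).
Step 4: error magnitude e = S_0/v_5 = S_0·∏_{j≠5}(α_5 − α_j) = 6·7 = 42 ≡ 3 (mod 13).
Step 5: correct position 5: c_5 = r_5 − e = 8 − 3 ≡ 5 (mod 13). Hence c = [12, 0, 6, 7, 5].
  Check: interpolating c through the α_i gives m(x) = 3 + 11·x (degree < 2) with m(α_i) = c_i for every i, so c is indeed a codeword.


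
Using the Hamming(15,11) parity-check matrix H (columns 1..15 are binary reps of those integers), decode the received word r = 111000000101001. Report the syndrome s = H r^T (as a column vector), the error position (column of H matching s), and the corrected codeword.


s = (1, 0, 0, 1)^T, error position = 9, corrected codeword c = 111000001101001

Compute s = H r^T mod 2 one row at a time:
  s_1 = 0 + 0 + 1 + 0 + 1 + 0 + 0 + 1 = 3 ≡ 1 (mod 2).
  s_2 = 0 + 0 + 0 + 0 + 1 + 0 + 0 + 1 = 2 ≡ 0 (mod 2).
  s_3 = 1 + 1 + 0 + 0 + 1 + 0 + 0 + 1 = 4 ≡ 0 (mod 2).
  s_4 = 1 + 1 + 0 + 0 + 0 + 0 + 0 + 1 = 3 ≡ 1 (mod 2).
s = (1, 0, 0, 1)^T — this equals column 9 of H (binary 1001), so error is at position 9.
Correct: flip bit 9 of r = 111000000101001 to get c = 111000001101001.


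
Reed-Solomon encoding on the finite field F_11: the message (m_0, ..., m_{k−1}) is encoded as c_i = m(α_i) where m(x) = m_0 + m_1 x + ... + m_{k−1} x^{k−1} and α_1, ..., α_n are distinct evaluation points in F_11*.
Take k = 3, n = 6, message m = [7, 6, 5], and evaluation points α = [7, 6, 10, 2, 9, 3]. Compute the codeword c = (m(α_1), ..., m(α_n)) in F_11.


c = [8, 3, 6, 6, 4, 4]

Message polynomial: m(x) = 7 + 6·x + 5·x^2 (mod 11).
For each evaluation point α_i, compute m(α_i) mod 11:
  α_1 = 7: Horner steps 5 → 8 → 8, so m(7) = 8.
  α_2 = 6: Horner steps 5 → 3 → 3, so m(6) = 3.
  α_3 = 10: Horner steps 5 → 1 → 6, so m(10) = 6.
  α_4 = 2: Horner steps 5 → 5 → 6, so m(2) = 6.
  α_5 = 9: Horner steps 5 → 7 → 4, so m(9) = 4.
  α_6 = 3: Horner steps 5 → 10 → 4, so m(3) = 4.
Codeword c = [8, 3, 6, 6, 4, 4] ∈ F_11^6.


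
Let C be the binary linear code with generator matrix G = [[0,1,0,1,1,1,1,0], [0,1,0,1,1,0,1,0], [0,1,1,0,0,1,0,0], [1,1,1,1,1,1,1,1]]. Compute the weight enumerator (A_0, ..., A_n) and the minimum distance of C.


Weight distribution: A_0 = 1, A_1 = 1, A_2 = 1, A_3 = 3, A_4 = 4, A_5 = 3, A_6 = 1, A_7 = 1, A_8 = 1. Minimum distance d = 1.

Enumerate all 2^4 = 16 messages m ∈ F_2^4.
For each, compute codeword c = mG in F_2^8, then tally its weight.
  m = 0000 → c = 00000000, weight = 0.
  m = 1000 → c = 01011110, weight = 5.
  m = 0100 → c = 01011010, weight = 4.
  m = 1100 → c = 00000100, weight = 1.
  m = 0010 → c = 01100100, weight = 3.
  m = 1010 → c = 00111010, weight = 4.
  m = 0110 → c = 00111110, weight = 5.
  m = 1110 → c = 01100000, weight = 2.
  m = 0001 → c = 11111111, weight = 8.
  m = 1001 → c = 10100001, weight = 3.
  m = 0101 → c = 10100101, weight = 4.
  m = 1101 → c = 11111011, weight = 7.
  m = 0011 → c = 10011011, weight = 5.
  m = 1011 → c = 11000101, weight = 4.
  m = 0111 → c = 11000001, weight = 3.
  m = 1111 → c = 10011111, weight = 6.
Tally weights:
  weight 0: 1 codewords.
  weight 1: 1 codewords.
  weight 2: 1 codewords.
  weight 3: 3 codewords.
  weight 4: 4 codewords.
  weight 5: 3 codewords.
  weight 6: 1 codewords.
  weight 7: 1 codewords.
  weight 8: 1 codewords.
Minimum distance d = smallest w > 0 with A_w > 0 = 1.
Sanity: Σ A_w = 16 = 2^4 = 16 ✓.


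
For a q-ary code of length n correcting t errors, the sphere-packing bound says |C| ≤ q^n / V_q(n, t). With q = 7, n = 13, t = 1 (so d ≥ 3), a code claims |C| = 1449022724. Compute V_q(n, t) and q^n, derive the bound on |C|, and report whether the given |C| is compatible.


V_q(n, t) = 79, q^n = 96889010407, Hamming bound = 1226443169, |C| = 1449022724 > bound (violated).

Step 1: Compute V_q(n, t) = Σ_{j=0}^1 C(n, j) (q−1)^j.
  j = 0: C(13,0)·(6)^0 = 1·1 = 1.
  j = 1: C(13,1)·(6)^1 = 13·6 = 78.
  V_q(n, t) = 1 + 78 = 79.
Step 2: q^n = 7^13 = 96889010407.
Step 3: Hamming bound ⌊q^n / V_q(n,t)⌋ = ⌊96889010407/79⌋ = 1226443169.
Step 4: Compare |C| = 1449022724 to 1226443169: violated.
The claimed |C| lies above the Hamming bound, so no 7-ary code of length 13 with d ≥ 3 can have 1449022724 codewords.


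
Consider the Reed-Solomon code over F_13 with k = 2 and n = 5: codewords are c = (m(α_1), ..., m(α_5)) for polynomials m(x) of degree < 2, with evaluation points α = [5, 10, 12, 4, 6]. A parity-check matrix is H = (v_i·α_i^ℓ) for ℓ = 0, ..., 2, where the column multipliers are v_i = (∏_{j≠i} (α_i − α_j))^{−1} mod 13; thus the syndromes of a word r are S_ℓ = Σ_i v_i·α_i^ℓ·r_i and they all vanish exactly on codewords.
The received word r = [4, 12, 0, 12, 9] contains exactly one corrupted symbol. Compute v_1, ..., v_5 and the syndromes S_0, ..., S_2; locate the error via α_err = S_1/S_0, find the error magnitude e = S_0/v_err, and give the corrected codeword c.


S = (5, 11, 6), error at position 2, error magnitude e = 9, c = [4, 3, 0, 12, 9].

Step 1: column multipliers v_i = (∏_{j≠i}(α_i − α_j))^{−1} mod 13.
  i = 1 (α = 5): (5−10)(5−12)(5−4)(5−6) = (−5)·(−7)·1·(−1) = −35 ≡ 4, so v_1 = 4^{−1} = 10 (mod 13).
  i = 2 (α = 10): (10−5)(10−12)(10−4)(10−6) = 5·(−2)·6·4 = −240 ≡ 7, so v_2 = 7^{−1} = 2 (mod 13).
  i = 3 (α = 12): (12−5)(12−10)(12−4)(12−6) = 7·2·8·6 = 672 ≡ 9, so v_3 = 9^{−1} = 3 (mod 13).
  i = 4 (α = 4): (4−5)(4−10)(4−12)(4−6) = (−1)·(−6)·(−8)·(−2) = 96 ≡ 5, so v_4 = 5^{−1} = 8 (mod 13).
  i = 5 (α = 6): (6−5)(6−10)(6−12)(6−4) = 1·(−4)·(−6)·2 = 48 ≡ 9, so v_5 = 9^{−1} = 3 (mod 13).
  v = [10, 2, 3, 8, 3].
Step 2: syndromes of r = [4, 12, 0, 12, 9] (all sums mod 13).
  S_0 = Σ v_i r_i = 10·4 + 2·12 + 3·0 + 8·12 + 3·9 = 187 ≡ 5.
  S_1 = Σ v_i α_i r_i = 10·5·4 + 2·10·12 + 3·12·0 + 8·4·12 + 3·6·9 = 986 ≡ 11.
  α_i^2 mod 13 = [12, 9, 1, 3, 10].
  S_2 = Σ v_i α_i^2 r_i = 10·12·4 + 2·9·12 + 3·1·0 + 8·3·12 + 3·10·9 = 1254 ≡ 6.
  S = (5, 11, 6) ≠ 0, so r is not a codeword (an error is present).
Step 3: locate the error. For a single error e at position i, S_ℓ = v_i·e·α_i^ℓ, so α_err = S_1/S_0.
  S_0^{−1} = 5^{−1} = 8 (mod 13), so α_err = 11·8 = 88 ≡ 10 = α_2. Error position i = 2.
  Consistency check: S_2/S_1 = 6·6 = 36 ≡ 10 = α_err ✓ (single-error assumption holds).
Step 4: error magnitude e = S_0/v_2 = S_0·∏_{j≠2}(α_2 − α_j) = 5·7 = 35 ≡ 9 (mod 13).
Step 5: correct position 2: c_2 = r_2 − e = 12 − 9 ≡ 3 (mod 13). Hence c = [4, 3, 0, 12, 9].
  Check: interpolating c through the α_i gives m(x) = 5 + 5·x (degree < 2) with m(α_i) = c_i for every i, so c is indeed a codeword.


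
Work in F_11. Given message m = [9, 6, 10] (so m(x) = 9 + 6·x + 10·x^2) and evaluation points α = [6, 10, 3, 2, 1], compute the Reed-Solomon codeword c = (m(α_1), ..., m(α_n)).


c = [9, 2, 7, 6, 3]

Message polynomial: m(x) = 9 + 6·x + 10·x^2 (mod 11).
For each evaluation point α_i, compute m(α_i) mod 11:
  α_1 = 6: Horner steps 10 → 0 → 9, so m(6) = 9.
  α_2 = 10: Horner steps 10 → 7 → 2, so m(10) = 2.
  α_3 = 3: Horner steps 10 → 3 → 7, so m(3) = 7.
  α_4 = 2: Horner steps 10 → 4 → 6, so m(2) = 6.
  α_5 = 1: Horner steps 10 → 5 → 3, so m(1) = 3.
Codeword c = [9, 2, 7, 6, 3] ∈ F_11^5.


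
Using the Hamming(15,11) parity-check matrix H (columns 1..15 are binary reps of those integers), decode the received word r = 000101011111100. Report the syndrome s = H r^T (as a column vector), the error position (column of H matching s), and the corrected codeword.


s = (0, 0, 1, 1)^T, error position = 3, corrected codeword c = 001101011111100

Compute s = H r^T mod 2 one row at a time:
  s_1 = 1 + 1 + 1 + 1 + 1 + 1 + 0 + 0 = 6 ≡ 0 (mod 2).
  s_2 = 1 + 0 + 1 + 0 + 1 + 1 + 0 + 0 = 4 ≡ 0 (mod 2).
  s_3 = 0 + 0 + 1 + 0 + 1 + 1 + 0 + 0 = 3 ≡ 1 (mod 2).
  s_4 = 0 + 0 + 0 + 0 + 1 + 1 + 1 + 0 = 3 ≡ 1 (mod 2).
s = (0, 0, 1, 1)^T — this equals column 3 of H (binary 0011), so error is at position 3.
Correct: flip bit 3 of r = 000101011111100 to get c = 001101011111100.


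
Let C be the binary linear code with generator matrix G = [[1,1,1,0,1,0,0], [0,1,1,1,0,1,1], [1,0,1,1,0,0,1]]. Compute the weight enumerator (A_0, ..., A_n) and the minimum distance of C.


Weight distribution: A_0 = 1, A_3 = 2, A_4 = 3, A_5 = 2. Minimum distance d = 3.

Enumerate all 2^3 = 8 messages m ∈ F_2^3.
For each, compute codeword c = mG in F_2^7, then tally its weight.
  m = 000 → c = 0000000, weight = 0.
  m = 100 → c = 1110100, weight = 4.
  m = 010 → c = 0111011, weight = 5.
  m = 110 → c = 1001111, weight = 5.
  m = 001 → c = 1011001, weight = 4.
  m = 101 → c = 0101101, weight = 4.
  m = 011 → c = 1100010, weight = 3.
  m = 111 → c = 0010110, weight = 3.
Tally weights:
  weight 0: 1 codewords.
  weight 3: 2 codewords.
  weight 4: 3 codewords.
  weight 5: 2 codewords.
Minimum distance d = smallest w > 0 with A_w > 0 = 3.
Sanity: Σ A_w = 8 = 2^3 = 8 ✓.


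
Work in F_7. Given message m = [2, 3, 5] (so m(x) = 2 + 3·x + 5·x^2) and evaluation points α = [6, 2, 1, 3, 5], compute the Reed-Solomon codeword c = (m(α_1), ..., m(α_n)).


c = [4, 0, 3, 0, 2]

Message polynomial: m(x) = 2 + 3·x + 5·x^2 (mod 7).
For each evaluation point α_i, compute m(α_i) mod 7:
  α_1 = 6: Horner steps 5 → 5 → 4, so m(6) = 4.
  α_2 = 2: Horner steps 5 → 6 → 0, so m(2) = 0.
  α_3 = 1: Horner steps 5 → 1 → 3, so m(1) = 3.
  α_4 = 3: Horner steps 5 → 4 → 0, so m(3) = 0.
  α_5 = 5: Horner steps 5 → 0 → 2, so m(5) = 2.
Codeword c = [4, 0, 3, 0, 2] ∈ F_7^5.


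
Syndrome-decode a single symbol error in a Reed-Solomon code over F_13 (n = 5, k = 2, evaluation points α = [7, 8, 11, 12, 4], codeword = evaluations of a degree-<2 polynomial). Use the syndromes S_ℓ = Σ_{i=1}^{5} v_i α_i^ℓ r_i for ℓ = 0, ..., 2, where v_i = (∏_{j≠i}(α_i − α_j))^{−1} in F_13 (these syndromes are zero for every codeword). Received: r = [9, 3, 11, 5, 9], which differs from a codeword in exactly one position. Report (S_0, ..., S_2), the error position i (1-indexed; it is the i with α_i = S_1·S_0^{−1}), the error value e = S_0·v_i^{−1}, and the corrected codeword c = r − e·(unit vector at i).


S = (11, 5, 7), error at position 5, error magnitude e = 8, c = [9, 3, 11, 5, 1].

Step 1: column multipliers v_i = (∏_{j≠i}(α_i − α_j))^{−1} mod 13.
  i = 1 (α = 7): (7−8)(7−11)(7−12)(7−4) = (−1)·(−4)·(−5)·3 = −60 ≡ 5, so v_1 = 5^{−1} = 8 (mod 13).
  i = 2 (α = 8): (8−7)(8−11)(8−12)(8−4) = 1·(−3)·(−4)·4 = 48 ≡ 9, so v_2 = 9^{−1} = 3 (mod 13).
  i = 3 (α = 11): (11−7)(11−8)(11−12)(11−4) = 4·3·(−1)·7 = −84 ≡ 7, so v_3 = 7^{−1} = 2 (mod 13).
  i = 4 (α = 12): (12−7)(12−8)(12−11)(12−4) = 5·4·1·8 = 160 ≡ 4, so v_4 = 4^{−1} = 10 (mod 13).
  i = 5 (α = 4): (4−7)(4−8)(4−11)(4−12) = (−3)·(−4)·(−7)·(−8) = 672 ≡ 9, so v_5 = 9^{−1} = 3 (mod 13).
  v = [8, 3, 2, 10, 3].
Step 2: syndromes of r = [9, 3, 11, 5, 9] (all sums mod 13).
  S_0 = Σ v_i r_i = 8·9 + 3·3 + 2·11 + 10·5 + 3·9 = 180 ≡ 11.
  S_1 = Σ v_i α_i r_i = 8·7·9 + 3·8·3 + 2·11·11 + 10·12·5 + 3·4·9 = 1526 ≡ 5.
  α_i^2 mod 13 = [10, 12, 4, 1, 3].
  S_2 = Σ v_i α_i^2 r_i = 8·10·9 + 3·12·3 + 2·4·11 + 10·1·5 + 3·3·9 = 1047 ≡ 7.
  S = (11, 5, 7) ≠ 0, so r is not a codeword (an error is present).
Step 3: locate the error. For a single error e at position i, S_ℓ = v_i·e·α_i^ℓ, so α_err = S_1/S_0.
  S_0^{−1} = 11^{−1} = 6 (mod 13), so α_err = 5·6 = 30 ≡ 4 = α_5. Error position i = 5.
  Consistency check: S_2/S_1 = 7·8 = 56 ≡ 4 = α_err ✓ (single-error assumption holds).
Step 4: error magnitude e = S_0/v_5 = S_0·∏_{j≠5}(α_5 − α_j) = 11·9 = 99 ≡ 8 (mod 13).
Step 5: correct position 5: c_5 = r_5 − e = 9 − 8 ≡ 1 (mod 13). Hence c = [9, 3, 11, 5, 1].
  Check: interpolating c through the α_i gives m(x) = 12 + 7·x (degree < 2) with m(α_i) = c_i for every i, so c is indeed a codeword.


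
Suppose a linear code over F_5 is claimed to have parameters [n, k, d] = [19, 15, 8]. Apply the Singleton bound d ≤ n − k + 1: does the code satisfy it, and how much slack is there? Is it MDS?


Singleton RHS = n − k + 1 = 5, slack = -3, bound violated (no such code; not MDS).

Singleton bound: d ≤ n − k + 1.
Here n = 19, k = 15, so n − k + 1 = 5.
Given d = 8, check d ≤ 5: NO.
Slack = (n − k + 1) − d = -3.
The slack is negative: d = 8 exceeds n − k + 1 = 5 by 3, so the Singleton bound is violated and no linear [19, 15, 8]_5 code can exist. In particular it is not MDS (MDS requires d = n − k + 1 exactly).
Description: the claimed parameters are [19, 15, 8]_5; such a code would be impossible (violates the Singleton bound).


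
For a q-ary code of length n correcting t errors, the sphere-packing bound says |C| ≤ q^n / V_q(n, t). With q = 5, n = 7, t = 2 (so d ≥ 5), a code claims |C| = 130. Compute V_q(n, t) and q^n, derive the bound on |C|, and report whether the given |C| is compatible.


V_q(n, t) = 365, q^n = 78125, Hamming bound = 214, |C| = 130 ≤ bound (satisfied).

Step 1: Compute V_q(n, t) = Σ_{j=0}^2 C(n, j) (q−1)^j.
  j = 0: C(7,0)·(4)^0 = 1·1 = 1.
  j = 1: C(7,1)·(4)^1 = 7·4 = 28.
  j = 2: C(7,2)·(4)^2 = 21·16 = 336.
  V_q(n, t) = 1 + 28 + 336 = 365.
Step 2: q^n = 5^7 = 78125.
Step 3: Hamming bound ⌊q^n / V_q(n,t)⌋ = ⌊78125/365⌋ = 214.
Step 4: Compare |C| = 130 to 214: satisfied.
The claimed |C| lies below the Hamming bound.


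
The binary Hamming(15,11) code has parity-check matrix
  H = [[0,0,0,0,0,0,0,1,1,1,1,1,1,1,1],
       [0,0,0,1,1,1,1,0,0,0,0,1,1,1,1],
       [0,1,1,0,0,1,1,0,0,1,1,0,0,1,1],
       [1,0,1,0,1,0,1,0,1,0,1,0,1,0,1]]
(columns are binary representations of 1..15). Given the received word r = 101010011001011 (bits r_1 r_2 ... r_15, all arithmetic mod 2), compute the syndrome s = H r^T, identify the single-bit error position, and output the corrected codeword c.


s = (1, 0, 1, 1)^T, error position = 11, corrected codeword c = 101010011011011

Compute s = H r^T mod 2 one row at a time:
  s_1 = 1 + 1 + 0 + 0 + 1 + 0 + 1 + 1 = 5 ≡ 1 (mod 2).
  s_2 = 0 + 1 + 0 + 0 + 1 + 0 + 1 + 1 = 4 ≡ 0 (mod 2).
  s_3 = 0 + 1 + 0 + 0 + 0 + 0 + 1 + 1 = 3 ≡ 1 (mod 2).
  s_4 = 1 + 1 + 1 + 0 + 1 + 0 + 0 + 1 = 5 ≡ 1 (mod 2).
s = (1, 0, 1, 1)^T — this equals column 11 of H (binary 1011), so error is at position 11.
Correct: flip bit 11 of r = 101010011001011 to get c = 101010011011011.


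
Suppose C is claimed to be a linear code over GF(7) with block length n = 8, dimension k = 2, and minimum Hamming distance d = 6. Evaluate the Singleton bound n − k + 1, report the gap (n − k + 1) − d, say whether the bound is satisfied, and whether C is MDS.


Singleton RHS = n − k + 1 = 7, slack = 1, bound satisfied, not MDS.

Singleton bound: d ≤ n − k + 1.
Here n = 8, k = 2, so n − k + 1 = 7.
Given d = 6, check d ≤ 7: YES.
Slack = (n − k + 1) − d = 1.
The code is NOT MDS (slack = 1 > 0).
Description: the claimed parameters are [8, 2, 6]_7; such a code would be non-MDS.


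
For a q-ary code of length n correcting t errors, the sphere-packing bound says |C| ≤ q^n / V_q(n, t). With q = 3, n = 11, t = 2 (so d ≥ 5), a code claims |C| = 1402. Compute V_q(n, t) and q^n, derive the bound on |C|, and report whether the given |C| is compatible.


V_q(n, t) = 243, q^n = 177147, Hamming bound = 729, |C| = 1402 > bound (violated).

Step 1: Compute V_q(n, t) = Σ_{j=0}^2 C(n, j) (q−1)^j.
  j = 0: C(11,0)·(2)^0 = 1·1 = 1.
  j = 1: C(11,1)·(2)^1 = 11·2 = 22.
  j = 2: C(11,2)·(2)^2 = 55·4 = 220.
  V_q(n, t) = 1 + 22 + 220 = 243.
Step 2: q^n = 3^11 = 177147.
Step 3: Hamming bound ⌊q^n / V_q(n,t)⌋ = ⌊177147/243⌋ = 729.
Step 4: Compare |C| = 1402 to 729: violated.
The claimed |C| lies above the Hamming bound, so no 3-ary code of length 11 with d ≥ 5 can have 1402 codewords.


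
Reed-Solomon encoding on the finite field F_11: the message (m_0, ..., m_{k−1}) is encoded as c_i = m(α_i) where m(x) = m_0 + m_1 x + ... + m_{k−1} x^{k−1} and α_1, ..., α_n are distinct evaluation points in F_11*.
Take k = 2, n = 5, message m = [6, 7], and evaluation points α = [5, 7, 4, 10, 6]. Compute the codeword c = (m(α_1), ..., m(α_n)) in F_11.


c = [8, 0, 1, 10, 4]

Message polynomial: m(x) = 6 + 7·x (mod 11).
For each evaluation point α_i, compute m(α_i) mod 11:
  α_1 = 5: Horner steps 7 → 8, so m(5) = 8.
  α_2 = 7: Horner steps 7 → 0, so m(7) = 0.
  α_3 = 4: Horner steps 7 → 1, so m(4) = 1.
  α_4 = 10: Horner steps 7 → 10, so m(10) = 10.
  α_5 = 6: Horner steps 7 → 4, so m(6) = 4.
Codeword c = [8, 0, 1, 10, 4] ∈ F_11^5.


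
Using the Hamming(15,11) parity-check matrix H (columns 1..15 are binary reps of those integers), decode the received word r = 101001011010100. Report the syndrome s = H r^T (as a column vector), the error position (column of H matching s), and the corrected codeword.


s = (0, 0, 1, 1)^T, error position = 3, corrected codeword c = 100001011010100

Compute s = H r^T mod 2 one row at a time:
  s_1 = 1 + 1 + 0 + 1 + 0 + 1 + 0 + 0 = 4 ≡ 0 (mod 2).
  s_2 = 0 + 0 + 1 + 0 + 0 + 1 + 0 + 0 = 2 ≡ 0 (mod 2).
  s_3 = 0 + 1 + 1 + 0 + 0 + 1 + 0 + 0 = 3 ≡ 1 (mod 2).
  s_4 = 1 + 1 + 0 + 0 + 1 + 1 + 1 + 0 = 5 ≡ 1 (mod 2).
s = (0, 0, 1, 1)^T — this equals column 3 of H (binary 0011), so error is at position 3.
Correct: flip bit 3 of r = 101001011010100 to get c = 100001011010100.


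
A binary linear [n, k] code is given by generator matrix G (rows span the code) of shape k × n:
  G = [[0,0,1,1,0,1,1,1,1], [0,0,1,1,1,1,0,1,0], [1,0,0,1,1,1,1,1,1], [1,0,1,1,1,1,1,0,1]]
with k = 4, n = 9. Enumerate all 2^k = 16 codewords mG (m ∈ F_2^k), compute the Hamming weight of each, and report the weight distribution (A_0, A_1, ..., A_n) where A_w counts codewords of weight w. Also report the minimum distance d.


Weight distribution: A_0 = 1, A_2 = 1, A_3 = 4, A_4 = 5, A_5 = 2, A_6 = 1, A_7 = 2. Minimum distance d = 2.

Enumerate all 2^4 = 16 messages m ∈ F_2^4.
For each, compute codeword c = mG in F_2^9, then tally its weight.
  m = 0000 → c = 000000000, weight = 0.
  m = 1000 → c = 001101111, weight = 6.
  m = 0100 → c = 001111010, weight = 5.
  m = 1100 → c = 000010101, weight = 3.
  m = 0010 → c = 100111111, weight = 7.
  m = 1010 → c = 101010000, weight = 3.
  m = 0110 → c = 101000101, weight = 4.
  m = 1110 → c = 100101010, weight = 4.
  m = 0001 → c = 101111101, weight = 7.
  m = 1001 → c = 100010010, weight = 3.
  m = 0101 → c = 100000111, weight = 4.
  m = 1101 → c = 101101000, weight = 4.
  m = 0011 → c = 001000010, weight = 2.
  m = 1011 → c = 000101101, weight = 4.
  m = 0111 → c = 000111000, weight = 3.
  m = 1111 → c = 001010111, weight = 5.
Tally weights:
  weight 0: 1 codewords.
  weight 2: 1 codewords.
  weight 3: 4 codewords.
  weight 4: 5 codewords.
  weight 5: 2 codewords.
  weight 6: 1 codewords.
  weight 7: 2 codewords.
Minimum distance d = smallest w > 0 with A_w > 0 = 2.
Sanity: Σ A_w = 16 = 2^4 = 16 ✓.


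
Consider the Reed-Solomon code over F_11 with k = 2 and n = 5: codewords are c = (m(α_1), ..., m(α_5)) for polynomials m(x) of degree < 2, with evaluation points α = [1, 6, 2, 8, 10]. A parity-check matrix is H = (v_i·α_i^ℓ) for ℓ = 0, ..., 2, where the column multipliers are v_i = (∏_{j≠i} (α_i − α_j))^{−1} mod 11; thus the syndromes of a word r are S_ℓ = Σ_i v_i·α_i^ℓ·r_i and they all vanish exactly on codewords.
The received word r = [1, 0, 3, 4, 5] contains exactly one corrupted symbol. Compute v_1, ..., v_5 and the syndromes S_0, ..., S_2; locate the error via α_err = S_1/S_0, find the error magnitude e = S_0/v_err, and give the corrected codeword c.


S = (2, 9, 2), error at position 5, error magnitude e = 8, c = [1, 0, 3, 4, 8].

Step 1: column multipliers v_i = (∏_{j≠i}(α_i − α_j))^{−1} mod 11.
  i = 1 (α = 1): (1−6)(1−2)(1−8)(1−10) = (−5)·(−1)·(−7)·(−9) = 315 ≡ 7, so v_1 = 7^{−1} = 8 (mod 11).
  i = 2 (α = 6): (6−1)(6−2)(6−8)(6−10) = 5·4·(−2)·(−4) = 160 ≡ 6, so v_2 = 6^{−1} = 2 (mod 11).
  i = 3 (α = 2): (2−1)(2−6)(2−8)(2−10) = 1·(−4)·(−6)·(−8) = −192 ≡ 6, so v_3 = 6^{−1} = 2 (mod 11).
  i = 4 (α = 8): (8−1)(8−6)(8−2)(8−10) = 7·2·6·(−2) = −168 ≡ 8, so v_4 = 8^{−1} = 7 (mod 11).
  i = 5 (α = 10): (10−1)(10−6)(10−2)(10−8) = 9·4·8·2 = 576 ≡ 4, so v_5 = 4^{−1} = 3 (mod 11).
  v = [8, 2, 2, 7, 3].
Step 2: syndromes of r = [1, 0, 3, 4, 5] (all sums mod 11).
  S_0 = Σ v_i r_i = 8·1 + 2·0 + 2·3 + 7·4 + 3·5 = 57 ≡ 2.
  S_1 = Σ v_i α_i r_i = 8·1·1 + 2·6·0 + 2·2·3 + 7·8·4 + 3·10·5 = 394 ≡ 9.
  α_i^2 mod 11 = [1, 3, 4, 9, 1].
  S_2 = Σ v_i α_i^2 r_i = 8·1·1 + 2·3·0 + 2·4·3 + 7·9·4 + 3·1·5 = 299 ≡ 2.
  S = (2, 9, 2) ≠ 0, so r is not a codeword (an error is present).
Step 3: locate the error. For a single error e at position i, S_ℓ = v_i·e·α_i^ℓ, so α_err = S_1/S_0.
  S_0^{−1} = 2^{−1} = 6 (mod 11), so α_err = 9·6 = 54 ≡ 10 = α_5. Error position i = 5.
  Consistency check: S_2/S_1 = 2·5 = 10 ≡ 10 = α_err ✓ (single-error assumption holds).
Step 4: error magnitude e = S_0/v_5 = S_0·∏_{j≠5}(α_5 − α_j) = 2·4 = 8 ≡ 8 (mod 11).
Step 5: correct position 5: c_5 = r_5 − e = 5 − 8 ≡ 8 (mod 11). Hence c = [1, 0, 3, 4, 8].
  Check: interpolating c through the α_i gives m(x) = 10 + 2·x (degree < 2) with m(α_i) = c_i for every i, so c is indeed a codeword.
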